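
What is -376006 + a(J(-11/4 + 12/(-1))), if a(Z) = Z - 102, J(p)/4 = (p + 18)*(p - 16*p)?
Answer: -1492927/4 ≈ -3.7323e+5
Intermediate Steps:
J(p) = -60*p*(18 + p) (J(p) = 4*((p + 18)*(p - 16*p)) = 4*((18 + p)*(-15*p)) = 4*(-15*p*(18 + p)) = -60*p*(18 + p))
a(Z) = -102 + Z
-376006 + a(J(-11/4 + 12/(-1))) = -376006 + (-102 - 60*(-11/4 + 12/(-1))*(18 + (-11/4 + 12/(-1)))) = -376006 + (-102 - 60*(-11*¼ + 12*(-1))*(18 + (-11*¼ + 12*(-1)))) = -376006 + (-102 - 60*(-11/4 - 12)*(18 + (-11/4 - 12))) = -376006 + (-102 - 60*(-59/4)*(18 - 59/4)) = -376006 + (-102 - 60*(-59/4)*13/4) = -376006 + (-102 + 11505/4) = -376006 + 11097/4 = -1492927/4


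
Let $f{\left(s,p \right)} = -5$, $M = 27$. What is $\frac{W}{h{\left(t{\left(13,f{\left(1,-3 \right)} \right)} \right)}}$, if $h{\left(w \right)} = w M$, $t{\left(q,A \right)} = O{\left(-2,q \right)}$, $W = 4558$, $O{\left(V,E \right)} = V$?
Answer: $- \frac{2279}{27} \approx -84.407$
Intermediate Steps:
$t{\left(q,A \right)} = -2$
$h{\left(w \right)} = 27 w$ ($h{\left(w \right)} = w 27 = 27 w$)
$\frac{W}{h{\left(t{\left(13,f{\left(1,-3 \right)} \right)} \right)}} = \frac{4558}{27 \left(-2\right)} = \frac{4558}{-54} = 4558 \left(- \frac{1}{54}\right) = - \frac{2279}{27}$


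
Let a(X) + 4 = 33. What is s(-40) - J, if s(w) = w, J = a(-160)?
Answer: -69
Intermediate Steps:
a(X) = 29 (a(X) = -4 + 33 = 29)
J = 29
s(-40) - J = -40 - 1*29 = -40 - 29 = -69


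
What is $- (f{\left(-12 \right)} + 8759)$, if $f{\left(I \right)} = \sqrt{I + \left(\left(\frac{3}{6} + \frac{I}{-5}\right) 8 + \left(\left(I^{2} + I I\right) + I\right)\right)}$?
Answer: $-8759 - \frac{2 \sqrt{1795}}{5} \approx -8776.0$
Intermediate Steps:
$f{\left(I \right)} = \sqrt{4 + 2 I^{2} + \frac{2 I}{5}}$ ($f{\left(I \right)} = \sqrt{I + \left(\left(3 \cdot \frac{1}{6} + I \left(- \frac{1}{5}\right)\right) 8 + \left(\left(I^{2} + I^{2}\right) + I\right)\right)} = \sqrt{I + \left(\left(\frac{1}{2} - \frac{I}{5}\right) 8 + \left(2 I^{2} + I\right)\right)} = \sqrt{I - \left(-4 - 2 I^{2} + \frac{3 I}{5}\right)} = \sqrt{I + \left(4 + 2 I^{2} - \frac{3 I}{5}\right)} = \sqrt{4 + 2 I^{2} + \frac{2 I}{5}}$)
$- (f{\left(-12 \right)} + 8759) = - (\frac{\sqrt{100 + 10 \left(-12\right) + 50 \left(-12\right)^{2}}}{5} + 8759) = - (\frac{\sqrt{100 - 120 + 50 \cdot 144}}{5} + 8759) = - (\frac{\sqrt{100 - 120 + 7200}}{5} + 8759) = - (\frac{\sqrt{7180}}{5} + 8759) = - (\frac{2 \sqrt{1795}}{5} + 8759) = - (8759 + \frac{2 \sqrt{1795}}{5}) = -8759 - \frac{2 \sqrt{1795}}{5}$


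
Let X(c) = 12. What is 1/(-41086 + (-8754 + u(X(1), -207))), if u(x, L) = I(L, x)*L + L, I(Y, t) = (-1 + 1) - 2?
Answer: -1/49633 ≈ -2.0148e-5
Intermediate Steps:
I(Y, t) = -2 (I(Y, t) = 0 - 2 = -2)
u(x, L) = -L (u(x, L) = -2*L + L = -L)
1/(-41086 + (-8754 + u(X(1), -207))) = 1/(-41086 + (-8754 - 1*(-207))) = 1/(-41086 + (-8754 + 207)) = 1/(-41086 - 8547) = 1/(-49633) = -1/49633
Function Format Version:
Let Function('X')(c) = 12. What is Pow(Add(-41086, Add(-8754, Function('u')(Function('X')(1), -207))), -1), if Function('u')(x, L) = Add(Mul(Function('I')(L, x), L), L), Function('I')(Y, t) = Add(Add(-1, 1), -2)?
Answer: Rational(-1, 49633) ≈ -2.0148e-5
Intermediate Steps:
Function('I')(Y, t) = -2 (Function('I')(Y, t) = Add(0, -2) = -2)
Function('u')(x, L) = Mul(-1, L) (Function('u')(x, L) = Add(Mul(-2, L), L) = Mul(-1, L))
Pow(Add(-41086, Add(-8754, Function('u')(Function('X')(1), -207))), -1) = Pow(Add(-41086, Add(-8754, Mul(-1, -207))), -1) = Pow(Add(-41086, Add(-8754, 207)), -1) = Pow(Add(-41086, -8547), -1) = Pow(-49633, -1) = Rational(-1, 49633)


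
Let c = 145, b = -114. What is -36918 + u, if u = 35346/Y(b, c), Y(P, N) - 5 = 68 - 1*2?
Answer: -2585832/71 ≈ -36420.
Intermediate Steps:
Y(P, N) = 71 (Y(P, N) = 5 + (68 - 1*2) = 5 + (68 - 2) = 5 + 66 = 71)
u = 35346/71 ≈ 497.83
-36918 + u = -36918 + 35346/71 = -2585832/71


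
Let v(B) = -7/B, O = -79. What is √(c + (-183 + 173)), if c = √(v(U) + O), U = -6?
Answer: √(-360 + 6*I*√2802)/6 ≈ 1.2914 + 3.4158*I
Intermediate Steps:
c = I*√2802/6 (c = √(-7/(-6) - 79) = √(-7*(-⅙) - 79) = √(7/6 - 79) = √(-467/6) = I*√2802/6 ≈ 8.8223*I)
√(c + (-183 + 173)) = √(I*√2802/6 + (-183 + 173)) = √(I*√2802/6 - 10) = √(-10 + I*√2802/6)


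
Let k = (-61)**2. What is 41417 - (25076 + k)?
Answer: 12620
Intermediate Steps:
k = 3721
41417 - (25076 + k) = 41417 - (25076 + 3721) = 41417 - 1*28797 = 41417 - 28797 = 12620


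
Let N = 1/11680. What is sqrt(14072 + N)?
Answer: 3*sqrt(13331500170)/2920 ≈ 118.63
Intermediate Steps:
N = 1/11680 ≈ 8.5616e-5
sqrt(14072 + N) = sqrt(14072 + 1/11680) = sqrt(164360961/11680) = 3*sqrt(13331500170)/2920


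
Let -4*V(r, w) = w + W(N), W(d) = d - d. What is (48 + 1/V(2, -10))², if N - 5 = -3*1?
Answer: 58564/25 ≈ 2342.6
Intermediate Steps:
N = 2 (N = 5 - 3*1 = 5 - 3 = 2)
W(d) = 0
V(r, w) = -w/4 (V(r, w) = -(w + 0)/4 = -w/4)
(48 + 1/V(2, -10))² = (48 + 1/(-¼*(-10)))² = (48 + 1/(5/2))² = (48 + ⅖)² = (242/5)² = 58564/25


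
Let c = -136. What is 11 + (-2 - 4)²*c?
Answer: -4885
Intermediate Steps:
11 + (-2 - 4)²*c = 11 + (-2 - 4)²*(-136) = 11 + (-6)²*(-136) = 11 + 36*(-136) = 11 - 4896 = -4885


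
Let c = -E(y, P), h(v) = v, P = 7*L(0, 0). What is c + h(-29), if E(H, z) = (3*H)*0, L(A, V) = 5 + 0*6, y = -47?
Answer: -29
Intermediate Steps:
L(A, V) = 5 (L(A, V) = 5 + 0 = 5)
P = 35 (P = 7*5 = 35)
E(H, z) = 0
c = 0 (c = -1*0 = 0)
c + h(-29) = 0 - 29 = -29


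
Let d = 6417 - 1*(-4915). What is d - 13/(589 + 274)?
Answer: 9779503/863 ≈ 11332.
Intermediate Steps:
d = 11332 (d = 6417 + 4915 = 11332)
d - 13/(589 + 274) = 11332 - 13/(589 + 274) = 11332 - 13/863 = 9779503/863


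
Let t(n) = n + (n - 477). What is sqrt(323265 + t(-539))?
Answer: sqrt(321710) ≈ 567.20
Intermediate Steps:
t(n) = -477 + 2*n (t(n) = n + (-477 + n) = -477 + 2*n)
sqrt(323265 + t(-539)) = sqrt(323265 + (-477 + 2*(-539))) = sqrt(323265 + (-477 - 1078)) = sqrt(323265 - 1555) = sqrt(321710)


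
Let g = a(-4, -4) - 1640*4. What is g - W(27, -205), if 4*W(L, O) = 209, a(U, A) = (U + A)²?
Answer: -26193/4 ≈ -6548.3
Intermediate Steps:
a(U, A) = (A + U)²
W(L, O) = 209/4 (W(L, O) = (¼)*209 = 209/4)
g = -6496 (g = (-4 - 4)² - 1640*4 = (-8)² - 82*80 = 64 - 6560 = -6496)
g - W(27, -205) = -6496 - 1*209/4 = -6496 - 209/4 = -26193/4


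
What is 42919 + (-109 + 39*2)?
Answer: 42888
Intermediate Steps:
42919 + (-109 + 39*2) = 42919 + (-109 + 78) = 42919 - 31 = 42888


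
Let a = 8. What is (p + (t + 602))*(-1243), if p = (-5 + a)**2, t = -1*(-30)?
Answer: -796763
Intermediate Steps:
t = 30
p = 9 (p = (-5 + 8)**2 = 3**2 = 9)
(p + (t + 602))*(-1243) = (9 + (30 + 602))*(-1243) = (9 + 632)*(-1243) = 641*(-1243) = -796763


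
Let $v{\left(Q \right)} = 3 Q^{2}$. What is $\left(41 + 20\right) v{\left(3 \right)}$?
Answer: $1647$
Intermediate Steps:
$\left(41 + 20\right) v{\left(3 \right)} = \left(41 + 20\right) 3 \cdot 3^{2} = 61 \cdot 3 \cdot 9 = 61 \cdot 27 = 1647$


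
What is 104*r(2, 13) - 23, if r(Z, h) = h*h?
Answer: 17553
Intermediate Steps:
r(Z, h) = h**2
104*r(2, 13) - 23 = 104*13**2 - 23 = 104*169 - 23 = 17576 - 23 = 17553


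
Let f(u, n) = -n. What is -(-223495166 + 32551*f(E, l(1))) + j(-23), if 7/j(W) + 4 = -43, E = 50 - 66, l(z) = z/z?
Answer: 10505802692/47 ≈ 2.2353e+8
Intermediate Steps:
l(z) = 1
E = -16
j(W) = -7/47 (j(W) = 7/(-4 - 43) = 7/(-47) = 7*(-1/47) = -7/47)
-(-223495166 + 32551*f(E, l(1))) + j(-23) = -32551/(1/(-1*1 - 6866)) - 7/47 = -32551/(1/(-1 - 6866)) - 7/47 = -32551/(1/(-6867)) - 7/47 = -32551/(-1/6867) - 7/47 = -32551*(-6867) - 7/47 = 223527717 - 7/47 = 10505802692/47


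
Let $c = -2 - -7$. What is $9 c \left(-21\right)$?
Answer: $-945$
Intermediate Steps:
$c = 5$ ($c = -2 + 7 = 5$)
$9 c \left(-21\right) = 9 \cdot 5 \left(-21\right) = 45 \left(-21\right) = -945$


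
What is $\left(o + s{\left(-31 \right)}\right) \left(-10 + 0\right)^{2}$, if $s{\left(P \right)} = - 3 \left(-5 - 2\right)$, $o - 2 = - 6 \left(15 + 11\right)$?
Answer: $-13300$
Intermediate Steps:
$o = -154$ ($o = 2 - 6 \left(15 + 11\right) = 2 - 156 = -154$)
$s{\left(P \right)} = 21$ ($s{\left(P \right)} = \left(-3\right) \left(-7\right) = 21$)
$\left(o + s{\left(-31 \right)}\right) \left(-10 + 0\right)^{2} = \left(-154 + 21\right) \left(-10 + 0\right)^{2} = - 133 \left(-10\right)^{2} = \left(-133\right) 100 = -13300$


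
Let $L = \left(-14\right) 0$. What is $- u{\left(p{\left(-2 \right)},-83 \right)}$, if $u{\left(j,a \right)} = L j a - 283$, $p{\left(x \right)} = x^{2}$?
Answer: $283$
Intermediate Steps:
$L = 0$
$u{\left(j,a \right)} = -283$ ($u{\left(j,a \right)} = 0 j a - 283 = 0 a - 283 = 0 - 283 = -283$)
$- u{\left(p{\left(-2 \right)},-83 \right)} = \left(-1\right) \left(-283\right) = 283$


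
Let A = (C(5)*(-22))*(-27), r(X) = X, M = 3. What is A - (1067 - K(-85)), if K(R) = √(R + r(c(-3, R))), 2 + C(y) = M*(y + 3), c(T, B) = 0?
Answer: 12001 + I*√85 ≈ 12001.0 + 9.2195*I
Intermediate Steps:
C(y) = 7 + 3*y (C(y) = -2 + 3*(y + 3) = -2 + 3*(3 + y) = -2 + (9 + 3*y) = 7 + 3*y)
A = 13068 (A = ((7 + 3*5)*(-22))*(-27) = ((7 + 15)*(-22))*(-27) = (22*(-22))*(-27) = -484*(-27) = 13068)
K(R) = √R (K(R) = √(R + 0) = √R)
A - (1067 - K(-85)) = 13068 - (1067 - √(-85)) = 13068 - (1067 - I*√85) = 13068 + (-1067 + I*√85) = 12001 + I*√85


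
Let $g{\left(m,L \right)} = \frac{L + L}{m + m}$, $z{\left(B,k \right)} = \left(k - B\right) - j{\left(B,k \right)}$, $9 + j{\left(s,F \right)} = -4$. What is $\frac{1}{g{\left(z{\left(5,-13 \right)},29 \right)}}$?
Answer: $- \frac{5}{29} \approx -0.17241$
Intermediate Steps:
$j{\left(s,F \right)} = -13$ ($j{\left(s,F \right)} = -9 - 4 = -13$)
$z{\left(B,k \right)} = 13 + k - B$ ($z{\left(B,k \right)} = \left(k - B\right) - -13 = \left(k - B\right) + 13 = 13 + k - B$)
$g{\left(m,L \right)} = \frac{L}{m}$ ($g{\left(m,L \right)} = \frac{2 L}{2 m} = 2 L \frac{1}{2 m} = \frac{L}{m}$)
$\frac{1}{g{\left(z{\left(5,-13 \right)},29 \right)}} = \frac{1}{29 \frac{1}{13 - 13 - 5}} = \frac{1}{29 \frac{1}{-5}} = \frac{1}{29 \left(- \frac{1}{5}\right)} = \frac{1}{- \frac{29}{5}} = - \frac{5}{29}$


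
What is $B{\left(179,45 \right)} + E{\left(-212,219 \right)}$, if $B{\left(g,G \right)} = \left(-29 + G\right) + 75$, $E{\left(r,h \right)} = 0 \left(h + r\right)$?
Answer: $91$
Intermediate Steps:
$E{\left(r,h \right)} = 0$
$B{\left(g,G \right)} = 46 + G$
$B{\left(179,45 \right)} + E{\left(-212,219 \right)} = \left(46 + 45\right) + 0 = 91 + 0 = 91$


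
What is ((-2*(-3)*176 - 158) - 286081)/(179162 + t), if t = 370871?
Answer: -285183/550033 ≈ -0.51848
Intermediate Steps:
((-2*(-3)*176 - 158) - 286081)/(179162 + t) = ((-2*(-3)*176 - 158) - 286081)/(179162 + 370871) = ((6*176 - 158) - 286081)/550033 = ((1056 - 158) - 286081)*(1/550033) = (898 - 286081)*(1/550033) = -285183*1/550033 = -285183/550033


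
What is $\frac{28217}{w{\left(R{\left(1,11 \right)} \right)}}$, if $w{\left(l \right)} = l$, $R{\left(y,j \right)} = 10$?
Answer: $\frac{28217}{10} \approx 2821.7$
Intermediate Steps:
$\frac{28217}{w{\left(R{\left(1,11 \right)} \right)}} = \frac{28217}{10}$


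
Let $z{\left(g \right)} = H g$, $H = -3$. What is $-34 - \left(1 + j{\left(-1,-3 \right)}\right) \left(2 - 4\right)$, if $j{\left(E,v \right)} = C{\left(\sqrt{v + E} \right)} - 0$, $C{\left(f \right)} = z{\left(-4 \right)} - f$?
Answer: $-8 - 4 i \approx -8.0 - 4.0 i$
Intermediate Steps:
$z{\left(g \right)} = - 3 g$
$C{\left(f \right)} = 12 - f$ ($C{\left(f \right)} = \left(-3\right) \left(-4\right) - f = 12 - f$)
$j{\left(E,v \right)} = 12 - \sqrt{E + v}$ ($j{\left(E,v \right)} = \left(12 - \sqrt{v + E}\right) - 0 = \left(12 - \sqrt{E + v}\right) + 0 = 12 - \sqrt{E + v}$)
$-34 - \left(1 + j{\left(-1,-3 \right)}\right) \left(2 - 4\right) = -34 - \left(1 + \left(12 - \sqrt{-1 - 3}\right)\right) \left(2 - 4\right) = -34 - \left(1 + \left(12 - \sqrt{-4}\right)\right) \left(-2\right) = -34 - \left(1 + \left(12 - 2 i\right)\right) \left(-2\right) = -34 - \left(13 - 2 i\right) \left(-2\right) = -34 - \left(-26 + 4 i\right) = -34 + \left(26 - 4 i\right) = -8 - 4 i$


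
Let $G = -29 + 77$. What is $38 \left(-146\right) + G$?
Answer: $-5500$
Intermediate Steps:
$G = 48$
$38 \left(-146\right) + G = 38 \left(-146\right) + 48 = -5548 + 48 = -5500$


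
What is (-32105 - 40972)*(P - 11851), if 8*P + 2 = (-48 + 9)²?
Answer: 6817280253/8 ≈ 8.5216e+8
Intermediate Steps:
P = 1519/8 (P = -¼ + (-48 + 9)²/8 = -¼ + (⅛)*(-39)² = -¼ + (⅛)*1521 = -¼ + 1521/8 = 1519/8 ≈ 189.88)
(-32105 - 40972)*(P - 11851) = (-32105 - 40972)*(1519/8 - 11851) = -73077*(-93289/8) = 6817280253/8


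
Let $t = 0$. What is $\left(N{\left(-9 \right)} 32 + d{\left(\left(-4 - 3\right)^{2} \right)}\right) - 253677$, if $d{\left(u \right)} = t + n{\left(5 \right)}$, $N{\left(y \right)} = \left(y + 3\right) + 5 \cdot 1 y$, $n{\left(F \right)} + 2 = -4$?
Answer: $-255315$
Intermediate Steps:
$n{\left(F \right)} = -6$ ($n{\left(F \right)} = -2 - 4 = -6$)
$N{\left(y \right)} = 3 + 6 y$ ($N{\left(y \right)} = \left(3 + y\right) + 5 y = 3 + 6 y$)
$d{\left(u \right)} = -6$ ($d{\left(u \right)} = 0 - 6 = -6$)
$\left(N{\left(-9 \right)} 32 + d{\left(\left(-4 - 3\right)^{2} \right)}\right) - 253677 = \left(\left(3 + 6 \left(-9\right)\right) 32 - 6\right) - 253677 = \left(\left(3 - 54\right) 32 - 6\right) - 253677 = \left(\left(-51\right) 32 - 6\right) - 253677 = \left(-1632 - 6\right) - 253677 = -1638 - 253677 = -255315$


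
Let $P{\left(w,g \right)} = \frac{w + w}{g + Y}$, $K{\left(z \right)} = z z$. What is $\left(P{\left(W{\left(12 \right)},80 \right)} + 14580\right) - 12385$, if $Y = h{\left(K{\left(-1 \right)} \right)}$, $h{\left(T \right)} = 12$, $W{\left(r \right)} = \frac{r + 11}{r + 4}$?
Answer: $\frac{70241}{32} \approx 2195.0$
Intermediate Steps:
$K{\left(z \right)} = z^{2}$
$W{\left(r \right)} = \frac{11 + r}{4 + r}$
$Y = 12$
$P{\left(w,g \right)} = \frac{2 w}{12 + g}$ ($P{\left(w,g \right)} = \frac{w + w}{g + 12} = \frac{2 w}{12 + g}$)
$\left(P{\left(W{\left(12 \right)},80 \right)} + 14580\right) - 12385 = \left(\frac{2 \frac{11 + 12}{4 + 12}}{12 + 80} + 14580\right) - 12385 = \left(\frac{2 \cdot \frac{1}{16} \cdot 23}{92} + 14580\right) - 12385 = \left(2 \cdot \frac{1}{16} \cdot 23 \cdot \frac{1}{92} + 14580\right) - 12385 = \left(2 \cdot \frac{23}{16} \cdot \frac{1}{92} + 14580\right) - 12385 = \left(\frac{1}{32} + 14580\right) - 12385 = \frac{466561}{32} - 12385 = \frac{70241}{32}$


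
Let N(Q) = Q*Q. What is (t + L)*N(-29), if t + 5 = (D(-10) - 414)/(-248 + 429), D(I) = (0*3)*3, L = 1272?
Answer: 192515833/181 ≈ 1.0636e+6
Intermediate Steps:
D(I) = 0 (D(I) = 0*3 = 0)
N(Q) = Q²
t = -1319/181 (t = -5 + (0 - 414)/(-248 + 429) = -5 - 414/181 = -1319/181 ≈ -7.2873)
(t + L)*N(-29) = (-1319/181 + 1272)*(-29)² = (228913/181)*841 = 192515833/181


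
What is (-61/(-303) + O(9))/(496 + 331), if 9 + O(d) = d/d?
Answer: -2363/250581 ≈ -0.0094301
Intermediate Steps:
O(d) = -8 (O(d) = -9 + d/d = -9 + 1 = -8)
(-61/(-303) + O(9))/(496 + 331) = (-61/(-303) - 8)/(496 + 331) = (-61*(-1/303) - 8)/827 = (61/303 - 8)*(1/827) = -2363/303*1/827 = -2363/250581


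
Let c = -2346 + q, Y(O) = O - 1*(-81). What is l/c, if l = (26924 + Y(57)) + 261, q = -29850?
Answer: -27323/32196 ≈ -0.84865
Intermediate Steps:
Y(O) = 81 + O (Y(O) = O + 81 = 81 + O)
l = 27323 (l = (26924 + (81 + 57)) + 261 = (26924 + 138) + 261 = 27062 + 261 = 27323)
c = -32196 (c = -2346 - 29850 = -32196)
l/c = 27323/(-32196) = 27323*(-1/32196) = -27323/32196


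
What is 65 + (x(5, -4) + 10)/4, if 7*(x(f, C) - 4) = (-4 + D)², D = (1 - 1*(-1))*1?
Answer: 961/14 ≈ 68.643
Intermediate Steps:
D = 2 (D = (1 + 1)*1 = 2*1 = 2)
x(f, C) = 32/7 (x(f, C) = 4 + (-4 + 2)²/7 = 4 + (⅐)*(-2)² = 4 + (⅐)*4 = 4 + 4/7 = 32/7)
65 + (x(5, -4) + 10)/4 = 65 + (32/7 + 10)/4 = 65 + (¼)*(102/7) = 65 + 51/14 = 961/14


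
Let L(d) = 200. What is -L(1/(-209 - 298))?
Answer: -200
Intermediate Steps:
-L(1/(-209 - 298)) = -1*200 = -200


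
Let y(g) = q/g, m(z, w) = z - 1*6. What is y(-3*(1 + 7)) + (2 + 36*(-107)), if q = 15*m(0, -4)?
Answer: -15385/4 ≈ -3846.3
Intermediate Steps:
m(z, w) = -6 + z (m(z, w) = z - 6 = -6 + z)
q = -90 (q = 15*(-6 + 0) = 15*(-6) = -90)
y(g) = -90/g
y(-3*(1 + 7)) + (2 + 36*(-107)) = -90*(-1/(3*(1 + 7))) + (2 + 36*(-107)) = -90/((-3*8)) + (2 - 3852) = -90/(-24) - 3850 = -90*(-1/24) - 3850 = 15/4 - 3850 = -15385/4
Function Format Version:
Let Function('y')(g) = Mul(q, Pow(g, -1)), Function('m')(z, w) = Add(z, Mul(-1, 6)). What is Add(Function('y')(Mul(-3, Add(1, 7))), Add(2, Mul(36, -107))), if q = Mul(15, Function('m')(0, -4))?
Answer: Rational(-15385, 4) ≈ -3846.3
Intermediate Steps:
Function('m')(z, w) = Add(-6, z) (Function('m')(z, w) = Add(z, -6) = Add(-6, z))
q = -90 (q = Mul(15, Add(-6, 0)) = Mul(15, -6) = -90)
Function('y')(g) = Mul(-90, Pow(g, -1))
Add(Function('y')(Mul(-3, Add(1, 7))), Add(2, Mul(36, -107))) = Add(Mul(-90, Pow(Mul(-3, Add(1, 7)), -1)), Add(2, Mul(36, -107))) = Add(Mul(-90, Pow(Mul(-3, 8), -1)), Add(2, -3852)) = Add(Mul(-90, Pow(-24, -1)), -3850) = Add(Mul(-90, Rational(-1, 24)), -3850) = Add(Rational(15, 4), -3850) = Rational(-15385, 4)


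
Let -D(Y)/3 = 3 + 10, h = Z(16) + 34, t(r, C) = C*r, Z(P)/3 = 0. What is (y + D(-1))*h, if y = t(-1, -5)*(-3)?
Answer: -1836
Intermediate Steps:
Z(P) = 0 (Z(P) = 3*0 = 0)
h = 34 (h = 0 + 34 = 34)
D(Y) = -39 (D(Y) = -3*(3 + 10) = -3*13 = -39)
y = -15 (y = -5*(-1)*(-3) = 5*(-3) = -15)
(y + D(-1))*h = (-15 - 39)*34 = -54*34 = -1836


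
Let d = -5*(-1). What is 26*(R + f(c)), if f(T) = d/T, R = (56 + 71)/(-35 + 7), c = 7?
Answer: -1391/14 ≈ -99.357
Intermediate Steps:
R = -127/28 (R = 127/(-28) = 127*(-1/28) = -127/28 ≈ -4.5357)
d = 5
f(T) = 5/T
26*(R + f(c)) = 26*(-127/28 + 5/7) = 26*(-107/28) = -1391/14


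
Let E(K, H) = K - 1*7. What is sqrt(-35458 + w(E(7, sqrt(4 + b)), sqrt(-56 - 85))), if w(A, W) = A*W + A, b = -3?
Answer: I*sqrt(35458) ≈ 188.3*I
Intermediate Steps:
E(K, H) = -7 + K (E(K, H) = K - 7 = -7 + K)
w(A, W) = A + A*W
sqrt(-35458 + w(E(7, sqrt(4 + b)), sqrt(-56 - 85))) = sqrt(-35458 + (-7 + 7)*(1 + sqrt(-56 - 85))) = sqrt(-35458 + 0*(1 + sqrt(-141))) = sqrt(-35458 + 0*(1 + I*sqrt(141))) = sqrt(-35458 + 0) = sqrt(-35458) = I*sqrt(35458)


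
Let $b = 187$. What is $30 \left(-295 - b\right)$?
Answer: $-14460$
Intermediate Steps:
$30 \left(-295 - b\right) = 30 \left(-295 - 187\right) = 30 \left(-482\right) = -14460$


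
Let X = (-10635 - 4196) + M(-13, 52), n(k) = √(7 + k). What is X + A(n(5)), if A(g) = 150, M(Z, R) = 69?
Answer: -14612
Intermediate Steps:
X = -14762 (X = (-10635 - 4196) + 69 = -14831 + 69 = -14762)
X + A(n(5)) = -14762 + 150 = -14612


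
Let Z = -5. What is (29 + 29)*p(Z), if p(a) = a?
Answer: -290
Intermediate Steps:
(29 + 29)*p(Z) = (29 + 29)*(-5) = 58*(-5) = -290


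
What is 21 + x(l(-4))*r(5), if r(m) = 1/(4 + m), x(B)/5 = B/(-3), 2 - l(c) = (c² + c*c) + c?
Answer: 697/27 ≈ 25.815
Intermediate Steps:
l(c) = 2 - c - 2*c² (l(c) = 2 - ((c² + c*c) + c) = 2 - ((c² + c²) + c) = 2 - (2*c² + c) = 2 - (c + 2*c²) = 2 + (-c - 2*c²) = 2 - c - 2*c²)
x(B) = -5*B/3 (x(B) = 5*(B/(-3)) = 5*(B*(-⅓)) = 5*(-B/3) = -5*B/3)
21 + x(l(-4))*r(5) = 21 + (-5*(2 - 1*(-4) - 2*(-4)²)/3)/(4 + 5) = 21 - 5*(2 + 4 - 2*16)/3/9 = 21 - 5*(2 + 4 - 32)/3*(⅑) = 21 - 5/3*(-26)*(⅑) = 21 + (130/3)*(⅑) = 21 + 130/27 = 697/27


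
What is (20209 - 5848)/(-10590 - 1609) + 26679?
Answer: 325442760/12199 ≈ 26678.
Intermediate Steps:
(20209 - 5848)/(-10590 - 1609) + 26679 = 14361/(-12199) + 26679 = 14361*(-1/12199) + 26679 = -14361/12199 + 26679 = 325442760/12199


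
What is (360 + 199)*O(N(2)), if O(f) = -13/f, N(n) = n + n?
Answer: -7267/4 ≈ -1816.8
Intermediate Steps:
N(n) = 2*n
(360 + 199)*O(N(2)) = (360 + 199)*(-13/(2*2)) = 559*(-13/4) = -7267/4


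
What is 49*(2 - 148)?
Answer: -7154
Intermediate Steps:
49*(2 - 148) = 49*(-146) = -7154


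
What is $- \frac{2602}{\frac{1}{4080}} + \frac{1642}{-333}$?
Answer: $- \frac{3535182922}{333} \approx -1.0616 \cdot 10^{7}$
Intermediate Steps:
$- \frac{2602}{\frac{1}{4080}} + \frac{1642}{-333} = - 2602 \frac{1}{\frac{1}{4080}} + 1642 \left(- \frac{1}{333}\right) = \left(-2602\right) 4080 - \frac{1642}{333} = -10616160 - \frac{1642}{333} = - \frac{3535182922}{333}$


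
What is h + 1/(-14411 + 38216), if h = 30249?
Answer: 720077446/23805 ≈ 30249.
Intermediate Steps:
h + 1/(-14411 + 38216) = 30249 + 1/(-14411 + 38216) = 30249 + 1/23805 = 720077446/23805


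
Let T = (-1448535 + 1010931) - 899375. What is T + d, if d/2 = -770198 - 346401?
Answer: -3570177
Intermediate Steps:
T = -1336979 (T = -437604 - 899375 = -1336979)
d = -2233198 (d = 2*(-770198 - 346401) = 2*(-1116599) = -2233198)
T + d = -1336979 - 2233198 = -3570177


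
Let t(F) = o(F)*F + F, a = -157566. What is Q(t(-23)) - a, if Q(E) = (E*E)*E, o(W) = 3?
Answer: -621122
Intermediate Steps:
t(F) = 4*F (t(F) = 3*F + F = 4*F)
Q(E) = E³ (Q(E) = E²*E = E³)
Q(t(-23)) - a = (4*(-23))³ - 1*(-157566) = (-92)³ + 157566 = -778688 + 157566 = -621122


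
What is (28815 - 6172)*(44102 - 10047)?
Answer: 771107365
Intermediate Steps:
(28815 - 6172)*(44102 - 10047) = 22643*34055 = 771107365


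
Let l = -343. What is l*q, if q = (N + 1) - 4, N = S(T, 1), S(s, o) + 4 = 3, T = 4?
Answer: 1372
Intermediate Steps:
S(s, o) = -1 (S(s, o) = -4 + 3 = -1)
N = -1
q = -4 (q = (-1 + 1) - 4 = 0 - 4 = -4)
l*q = -343*(-4) = 1372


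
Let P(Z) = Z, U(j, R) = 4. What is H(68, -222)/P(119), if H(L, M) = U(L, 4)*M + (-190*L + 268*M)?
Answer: -616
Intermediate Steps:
H(L, M) = -190*L + 272*M (H(L, M) = 4*M + (-190*L + 268*M) = -190*L + 272*M)
H(68, -222)/P(119) = (-190*68 + 272*(-222))/119 = (-12920 - 60384)*(1/119) = -73304*1/119 = -616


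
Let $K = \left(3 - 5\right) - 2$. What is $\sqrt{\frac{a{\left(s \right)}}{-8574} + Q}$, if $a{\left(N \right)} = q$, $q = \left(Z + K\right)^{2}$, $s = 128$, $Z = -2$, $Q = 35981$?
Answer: $\frac{\sqrt{73474668647}}{1429} \approx 189.69$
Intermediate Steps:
$K = -4$ ($K = -2 - 2 = -4$)
$q = 36$ ($q = \left(-2 - 4\right)^{2} = \left(-6\right)^{2} = 36$)
$a{\left(N \right)} = 36$
$\sqrt{\frac{a{\left(s \right)}}{-8574} + Q} = \sqrt{\frac{36}{-8574} + 35981} = \sqrt{36 \left(- \frac{1}{8574}\right) + 35981} = \sqrt{- \frac{6}{1429} + 35981} = \sqrt{\frac{51416843}{1429}} = \frac{\sqrt{73474668647}}{1429}$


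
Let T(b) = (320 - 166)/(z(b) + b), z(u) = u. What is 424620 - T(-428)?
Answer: 181737437/428 ≈ 4.2462e+5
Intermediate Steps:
T(b) = 77/b (T(b) = (320 - 166)/(b + b) = 154/((2*b)) = 154*(1/(2*b)) = 77/b)
424620 - T(-428) = 424620 - 77/(-428) = 424620 - 77*(-1)/428 = 424620 - 1*(-77/428) = 424620 + 77/428 = 181737437/428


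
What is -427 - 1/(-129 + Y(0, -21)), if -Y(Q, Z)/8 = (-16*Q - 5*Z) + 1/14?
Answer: -2898042/6787 ≈ -427.00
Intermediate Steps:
Y(Q, Z) = -4/7 + 40*Z + 128*Q (Y(Q, Z) = -8*((-16*Q - 5*Z) + 1/14) = -8*(1/14 - 16*Q - 5*Z) = -4/7 + 40*Z + 128*Q)
-427 - 1/(-129 + Y(0, -21)) = -427 - 1/(-129 + (-4/7 + 40*(-21) + 128*0)) = -427 - 1/(-129 + (-4/7 - 840 + 0)) = -427 - 1/(-129 - 5884/7) = -427 - 1/(-6787/7) = -427 - 1*(-7/6787) = -427 + 7/6787 = -2898042/6787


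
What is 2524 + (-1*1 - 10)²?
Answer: 2645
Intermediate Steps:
2524 + (-1*1 - 10)² = 2524 + (-1 - 10)² = 2524 + (-11)² = 2524 + 121 = 2645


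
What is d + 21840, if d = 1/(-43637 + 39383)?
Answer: 92907359/4254 ≈ 21840.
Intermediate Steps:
d = -1/4254 (d = 1/(-4254) = -1/4254 ≈ -0.00023507)
d + 21840 = -1/4254 + 21840 = 92907359/4254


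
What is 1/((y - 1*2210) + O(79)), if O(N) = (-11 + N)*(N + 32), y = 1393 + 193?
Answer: 1/6924 ≈ 0.00014443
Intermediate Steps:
y = 1586
O(N) = (-11 + N)*(32 + N)
1/((y - 1*2210) + O(79)) = 1/((1586 - 1*2210) + (-352 + 79² + 21*79)) = 1/((1586 - 2210) + (-352 + 6241 + 1659)) = 1/(-624 + 7548) = 1/6924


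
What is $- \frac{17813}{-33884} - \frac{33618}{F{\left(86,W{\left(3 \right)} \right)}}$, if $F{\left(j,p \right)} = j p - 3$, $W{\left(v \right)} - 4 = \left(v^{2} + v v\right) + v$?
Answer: $- \frac{1100867801}{72748948} \approx -15.132$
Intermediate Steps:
$W{\left(v \right)} = 4 + v + 2 v^{2}$ ($W{\left(v \right)} = 4 + \left(\left(v^{2} + v v\right) + v\right) = 4 + \left(\left(v^{2} + v^{2}\right) + v\right) = 4 + \left(2 v^{2} + v\right) = 4 + \left(v + 2 v^{2}\right) = 4 + v + 2 v^{2}$)
$F{\left(j,p \right)} = -3 + j p$
$- \frac{17813}{-33884} - \frac{33618}{F{\left(86,W{\left(3 \right)} \right)}} = - \frac{17813}{-33884} - \frac{33618}{-3 + 86 \left(4 + 3 + 2 \cdot 3^{2}\right)} = \left(-17813\right) \left(- \frac{1}{33884}\right) - \frac{33618}{-3 + 86 \left(4 + 3 + 2 \cdot 9\right)} = \frac{17813}{33884} - \frac{33618}{-3 + 86 \left(4 + 3 + 18\right)} = \frac{17813}{33884} - \frac{33618}{-3 + 86 \cdot 25} = \frac{17813}{33884} - \frac{33618}{-3 + 2150} = \frac{17813}{33884} - \frac{33618}{2147} = - \frac{1100867801}{72748948}$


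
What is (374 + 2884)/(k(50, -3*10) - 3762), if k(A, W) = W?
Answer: -543/632 ≈ -0.85918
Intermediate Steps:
(374 + 2884)/(k(50, -3*10) - 3762) = (374 + 2884)/(-3*10 - 3762) = 3258/(-30 - 3762) = 3258/(-3792) = 3258*(-1/3792) = -543/632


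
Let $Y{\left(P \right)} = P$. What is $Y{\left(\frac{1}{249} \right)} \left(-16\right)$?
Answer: $- \frac{16}{249} \approx -0.064257$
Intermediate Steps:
$Y{\left(\frac{1}{249} \right)} \left(-16\right) = \frac{1}{249} \left(-16\right) = - \frac{16}{249}$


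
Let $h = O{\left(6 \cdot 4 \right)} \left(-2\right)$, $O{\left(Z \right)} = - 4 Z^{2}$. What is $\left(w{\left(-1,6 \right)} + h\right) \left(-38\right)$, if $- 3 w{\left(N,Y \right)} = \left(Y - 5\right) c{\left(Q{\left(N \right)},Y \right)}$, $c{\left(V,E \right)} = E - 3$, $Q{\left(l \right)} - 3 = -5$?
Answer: $-175066$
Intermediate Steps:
$h = 4608$ ($h = - 4 \left(6 \cdot 4\right)^{2} \left(-2\right) = - 4 \cdot 24^{2} \left(-2\right) = \left(-4\right) 576 \left(-2\right) = \left(-2304\right) \left(-2\right) = 4608$)
$Q{\left(l \right)} = -2$ ($Q{\left(l \right)} = 3 - 5 = -2$)
$c{\left(V,E \right)} = -3 + E$
$w{\left(N,Y \right)} = - \frac{\left(-5 + Y\right) \left(-3 + Y\right)}{3}$ ($w{\left(N,Y \right)} = - \frac{\left(Y - 5\right) \left(-3 + Y\right)}{3} = - \frac{\left(-5 + Y\right) \left(-3 + Y\right)}{3}$)
$\left(w{\left(-1,6 \right)} + h\right) \left(-38\right) = \left(- \frac{\left(-5 + 6\right) \left(-3 + 6\right)}{3} + 4608\right) \left(-38\right) = \left(\left(- \frac{1}{3}\right) 1 \cdot 3 + 4608\right) \left(-38\right) = \left(-1 + 4608\right) \left(-38\right) = 4607 \left(-38\right) = -175066$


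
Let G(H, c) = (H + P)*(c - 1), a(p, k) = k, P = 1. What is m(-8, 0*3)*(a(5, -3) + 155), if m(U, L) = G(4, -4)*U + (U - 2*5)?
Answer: 27664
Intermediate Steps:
G(H, c) = (1 + H)*(-1 + c) (G(H, c) = (H + 1)*(c - 1) = (1 + H)*(-1 + c))
m(U, L) = -10 - 24*U (m(U, L) = (-1 - 4 - 1*4 + 4*(-4))*U + (U - 2*5) = (-1 - 4 - 4 - 16)*U + (U - 10) = -25*U + (-10 + U) = -10 - 24*U)
m(-8, 0*3)*(a(5, -3) + 155) = (-10 - 24*(-8))*(-3 + 155) = (-10 + 192)*152 = 182*152 = 27664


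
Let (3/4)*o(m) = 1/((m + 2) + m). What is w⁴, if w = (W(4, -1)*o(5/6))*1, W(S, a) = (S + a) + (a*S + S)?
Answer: 20736/14641 ≈ 1.4163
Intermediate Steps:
o(m) = 4/(3*(2 + 2*m)) (o(m) = 4/(3*((m + 2) + m)) = 4/(3*((2 + m) + m)) = 4/(3*(2 + 2*m)))
W(S, a) = a + 2*S + S*a (W(S, a) = (S + a) + (S*a + S) = (S + a) + (S + S*a) = a + 2*S + S*a)
w = 12/11 (w = ((-1 + 2*4 + 4*(-1))*(2/(3*(1 + 5/6))))*1 = ((-1 + 8 - 4)*(2/(3*(1 + 5*(⅙)))))*1 = (3*(2/(3*(1 + ⅚))))*1 = (3*(2/(3*(11/6))))*1 = (3*((⅔)*(6/11)))*1 = (3*(4/11))*1 = (12/11)*1 = 12/11 ≈ 1.0909)
w⁴ = (12/11)⁴ = 20736/14641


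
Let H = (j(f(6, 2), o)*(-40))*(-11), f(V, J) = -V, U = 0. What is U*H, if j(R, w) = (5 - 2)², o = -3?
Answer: 0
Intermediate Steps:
j(R, w) = 9 (j(R, w) = 3² = 9)
H = 3960 (H = (9*(-40))*(-11) = -360*(-11) = 3960)
U*H = 0*3960 = 0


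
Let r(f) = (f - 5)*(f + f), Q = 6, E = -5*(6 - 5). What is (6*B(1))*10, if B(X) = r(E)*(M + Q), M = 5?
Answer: 66000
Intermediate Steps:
E = -5 (E = -5*1 = -5)
r(f) = 2*f*(-5 + f) (r(f) = (-5 + f)*(2*f) = 2*f*(-5 + f))
B(X) = 1100 (B(X) = (2*(-5)*(-5 - 5))*(5 + 6) = (2*(-5)*(-10))*11 = 100*11 = 1100)
(6*B(1))*10 = (6*1100)*10 = 6600*10 = 66000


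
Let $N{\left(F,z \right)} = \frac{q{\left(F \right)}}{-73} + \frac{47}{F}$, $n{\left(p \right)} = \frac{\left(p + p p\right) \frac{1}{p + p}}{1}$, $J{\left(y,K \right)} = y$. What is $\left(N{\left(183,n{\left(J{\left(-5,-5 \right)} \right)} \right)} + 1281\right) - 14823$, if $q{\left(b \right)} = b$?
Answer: $- \frac{180937636}{13359} \approx -13544.0$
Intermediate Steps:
$n{\left(p \right)} = \frac{p + p^{2}}{2 p}$ ($n{\left(p \right)} = \frac{p + p^{2}}{2 p} 1 = \frac{p + p^{2}}{2 p}$)
$N{\left(F,z \right)} = \frac{47}{F} - \frac{F}{73}$ ($N{\left(F,z \right)} = \frac{F}{-73} + \frac{47}{F} = F \left(- \frac{1}{73}\right) + \frac{47}{F} = - \frac{F}{73} + \frac{47}{F} = \frac{47}{F} - \frac{F}{73}$)
$\left(N{\left(183,n{\left(J{\left(-5,-5 \right)} \right)} \right)} + 1281\right) - 14823 = \left(\left(\frac{47}{183} - \frac{183}{73}\right) + 1281\right) - 14823 = \left(- \frac{30058}{13359} + 1281\right) - 14823 = \frac{17082821}{13359} - 14823 = - \frac{180937636}{13359}$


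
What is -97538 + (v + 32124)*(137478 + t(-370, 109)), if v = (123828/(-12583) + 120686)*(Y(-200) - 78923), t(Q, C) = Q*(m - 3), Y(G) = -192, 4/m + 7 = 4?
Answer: -50124857032307999314/37749 ≈ -1.3278e+15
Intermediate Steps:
m = -4/3 (m = 4/(-7 + 4) = 4/(-3) = 4*(-⅓) = -4/3 ≈ -1.3333)
t(Q, C) = -13*Q/3 (t(Q, C) = Q*(-4/3 - 3) = Q*(-13/3) = -13*Q/3)
v = -120133604522650/12583 (v = (123828/(-12583) + 120686)*(-192 - 78923) = (123828*(-1/12583) + 120686)*(-79115) = (-123828/12583 + 120686)*(-79115) = (1518468110/12583)*(-79115) = -120133604522650/12583 ≈ -9.5473e+9)
-97538 + (v + 32124)*(137478 + t(-370, 109)) = -97538 + (-120133604522650/12583 + 32124)*(137478 - 13/3*(-370)) = -97538 - 120133200306358*(137478 + 4810/3)/12583 = -97538 - 120133200306358/12583*417244/3 = -97538 - 50124857028626037352/37749 = -50124857032307999314/37749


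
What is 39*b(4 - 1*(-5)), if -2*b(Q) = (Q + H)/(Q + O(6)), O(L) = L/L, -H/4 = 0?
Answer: -351/20 ≈ -17.550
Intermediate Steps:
H = 0 (H = -4*0 = 0)
O(L) = 1
b(Q) = -Q/(2*(1 + Q)) (b(Q) = -(Q + 0)/(2*(Q + 1)) = -Q/(2*(1 + Q)))
39*b(4 - 1*(-5)) = 39*(-(4 - 1*(-5))/(2 + 2*(4 - 1*(-5)))) = 39*(-(4 + 5)/(2 + 2*(4 + 5))) = 39*(-1*9/(2 + 2*9)) = 39*(-1*9/(2 + 18)) = 39*(-1*9/20) = 39*(-1*9*1/20) = 39*(-9/20) = -351/20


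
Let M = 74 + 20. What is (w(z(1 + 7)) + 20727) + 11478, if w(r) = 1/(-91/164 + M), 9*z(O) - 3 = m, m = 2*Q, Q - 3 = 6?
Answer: 493541789/15325 ≈ 32205.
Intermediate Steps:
Q = 9 (Q = 3 + 6 = 9)
M = 94
m = 18 (m = 2*9 = 18)
z(O) = 7/3 (z(O) = ⅓ + (⅑)*18 = ⅓ + 2 = 7/3)
w(r) = 164/15325 (w(r) = 1/(-91/164 + 94) = 1/(15325/164) = 164/15325)
(w(z(1 + 7)) + 20727) + 11478 = (164/15325 + 20727) + 11478 = 317641439/15325 + 11478 = 493541789/15325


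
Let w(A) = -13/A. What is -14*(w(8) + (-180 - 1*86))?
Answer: 14987/4 ≈ 3746.8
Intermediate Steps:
-14*(w(8) + (-180 - 1*86)) = -14*(-13/8 + (-180 - 1*86)) = -14*(-13*1/8 + (-180 - 86)) = -14*(-13/8 - 266) = -14*(-2141/8) = 14987/4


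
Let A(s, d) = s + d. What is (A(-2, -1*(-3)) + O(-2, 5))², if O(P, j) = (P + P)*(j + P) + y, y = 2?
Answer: 81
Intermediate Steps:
O(P, j) = 2 + 2*P*(P + j) (O(P, j) = (P + P)*(j + P) + 2 = (2*P)*(P + j) + 2 = 2*P*(P + j) + 2 = 2 + 2*P*(P + j))
A(s, d) = d + s
(A(-2, -1*(-3)) + O(-2, 5))² = ((-1*(-3) - 2) + (2 + 2*(-2)² + 2*(-2)*5))² = ((3 - 2) + (2 + 2*4 - 20))² = (1 + (2 + 8 - 20))² = (1 - 10)² = (-9)² = 81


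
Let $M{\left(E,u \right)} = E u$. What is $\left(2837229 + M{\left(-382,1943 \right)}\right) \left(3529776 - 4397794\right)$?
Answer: $-1818500314054$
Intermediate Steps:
$\left(2837229 + M{\left(-382,1943 \right)}\right) \left(3529776 - 4397794\right) = \left(2837229 - 742226\right) \left(3529776 - 4397794\right) = \left(2837229 - 742226\right) \left(-868018\right) = 2095003 \left(-868018\right) = -1818500314054$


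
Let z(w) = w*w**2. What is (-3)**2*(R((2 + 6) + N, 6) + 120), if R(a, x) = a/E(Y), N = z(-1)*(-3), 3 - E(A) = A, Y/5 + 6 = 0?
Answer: 1083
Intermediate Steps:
Y = -30 (Y = -30 + 5*0 = -30 + 0 = -30)
E(A) = 3 - A
z(w) = w**3
N = 3 (N = (-1)**3*(-3) = -1*(-3) = 3)
R(a, x) = a/33 (R(a, x) = a/(3 - 1*(-30)) = a/(3 + 30) = a/33)
(-3)**2*(R((2 + 6) + N, 6) + 120) = (-3)**2*(((2 + 6) + 3)/33 + 120) = 9*((8 + 3)/33 + 120) = 9*((1/33)*11 + 120) = 9*(1/3 + 120) = 9*(361/3) = 1083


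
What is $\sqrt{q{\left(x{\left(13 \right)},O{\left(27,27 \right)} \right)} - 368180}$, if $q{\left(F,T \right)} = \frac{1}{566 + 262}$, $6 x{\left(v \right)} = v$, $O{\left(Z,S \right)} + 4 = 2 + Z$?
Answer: $\frac{i \sqrt{7011619897}}{138} \approx 606.78 i$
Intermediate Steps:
$O{\left(Z,S \right)} = -2 + Z$ ($O{\left(Z,S \right)} = -4 + \left(2 + Z\right) = -2 + Z$)
$x{\left(v \right)} = \frac{v}{6}$
$q{\left(F,T \right)} = \frac{1}{828}$
$\sqrt{q{\left(x{\left(13 \right)},O{\left(27,27 \right)} \right)} - 368180} = \sqrt{\frac{1}{828} - 368180} = \sqrt{- \frac{304853039}{828}} = \frac{i \sqrt{7011619897}}{138}$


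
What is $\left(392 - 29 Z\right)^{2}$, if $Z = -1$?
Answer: $177241$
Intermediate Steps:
$\left(392 - 29 Z\right)^{2} = \left(392 - -29\right)^{2} = \left(392 + 29\right)^{2} = 421^{2} = 177241$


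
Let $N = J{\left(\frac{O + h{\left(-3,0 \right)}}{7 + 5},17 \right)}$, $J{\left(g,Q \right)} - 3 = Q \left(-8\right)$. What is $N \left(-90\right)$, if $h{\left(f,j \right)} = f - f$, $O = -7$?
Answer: $11970$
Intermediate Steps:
$h{\left(f,j \right)} = 0$
$J{\left(g,Q \right)} = 3 - 8 Q$ ($J{\left(g,Q \right)} = 3 + Q \left(-8\right) = 3 - 8 Q$)
$N = -133$ ($N = 3 - 136 = -133$)
$N \left(-90\right) = \left(-133\right) \left(-90\right) = 11970$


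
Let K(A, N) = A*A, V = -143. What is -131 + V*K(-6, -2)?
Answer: -5279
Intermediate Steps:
K(A, N) = A²
-131 + V*K(-6, -2) = -131 - 143*(-6)² = -131 - 143*36 = -131 - 5148 = -5279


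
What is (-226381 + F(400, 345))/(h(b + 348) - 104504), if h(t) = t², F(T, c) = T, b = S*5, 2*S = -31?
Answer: 129132/17905 ≈ 7.2121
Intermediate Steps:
S = -31/2 (S = (½)*(-31) = -31/2 ≈ -15.500)
b = -155/2 (b = -31/2*5 = -155/2 ≈ -77.500)
(-226381 + F(400, 345))/(h(b + 348) - 104504) = (-226381 + 400)/((-155/2 + 348)² - 104504) = -225981/((541/2)² - 104504) = -225981/(292681/4 - 104504) = -225981/(-125335/4) = -225981*(-4/125335) = 129132/17905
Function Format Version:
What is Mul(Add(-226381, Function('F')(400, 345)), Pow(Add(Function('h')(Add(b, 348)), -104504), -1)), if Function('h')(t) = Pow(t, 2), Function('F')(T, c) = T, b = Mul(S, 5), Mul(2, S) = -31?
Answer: Rational(129132, 17905) ≈ 7.2121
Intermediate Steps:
S = Rational(-31, 2) (S = Mul(Rational(1, 2), -31) = Rational(-31, 2) ≈ -15.500)
b = Rational(-155, 2) (b = Mul(Rational(-31, 2), 5) = Rational(-155, 2) ≈ -77.500)
Mul(Add(-226381, Function('F')(400, 345)), Pow(Add(Function('h')(Add(b, 348)), -104504), -1)) = Mul(Add(-226381, 400), Pow(Add(Pow(Add(Rational(-155, 2), 348), 2), -104504), -1)) = Mul(-225981, Pow(Add(Pow(Rational(541, 2), 2), -104504), -1)) = Mul(-225981, Pow(Add(Rational(292681, 4), -104504), -1)) = Mul(-225981, Pow(Rational(-125335, 4), -1)) = Mul(-225981, Rational(-4, 125335)) = Rational(129132, 17905)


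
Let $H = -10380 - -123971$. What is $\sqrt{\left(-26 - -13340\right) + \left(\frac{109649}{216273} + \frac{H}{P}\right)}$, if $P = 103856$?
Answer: $\frac{\sqrt{419863937481824464343517}}{5615312172} \approx 115.39$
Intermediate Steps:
$H = 113591$ ($H = -10380 + 123971 = 113591$)
$\sqrt{\left(-26 - -13340\right) + \left(\frac{109649}{216273} + \frac{H}{P}\right)} = \sqrt{\left(-26 - -13340\right) + \left(\frac{109649}{216273} + \frac{113591}{103856}\right)} = \sqrt{\left(-26 + 13340\right) + \left(109649 \cdot \frac{1}{216273} + 113591 \cdot \frac{1}{103856}\right)} = \sqrt{13314 + \left(\frac{109649}{216273} + \frac{113591}{103856}\right)} = \sqrt{13314 + \frac{35954372887}{22461248688}} = \sqrt{\frac{299085019404919}{22461248688}} = \frac{\sqrt{419863937481824464343517}}{5615312172}$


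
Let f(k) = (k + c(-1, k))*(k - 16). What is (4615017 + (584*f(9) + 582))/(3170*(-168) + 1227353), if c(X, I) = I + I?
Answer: 4505223/694793 ≈ 6.4843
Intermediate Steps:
c(X, I) = 2*I
f(k) = 3*k*(-16 + k) (f(k) = (k + 2*k)*(k - 16) = (3*k)*(-16 + k) = 3*k*(-16 + k))
(4615017 + (584*f(9) + 582))/(3170*(-168) + 1227353) = (4615017 + (584*(3*9*(-16 + 9)) + 582))/(3170*(-168) + 1227353) = (4615017 + (584*(3*9*(-7)) + 582))/(-532560 + 1227353) = (4615017 + (584*(-189) + 582))/694793 = (4615017 + (-110376 + 582))*(1/694793) = (4615017 - 109794)*(1/694793) = 4505223*(1/694793) = 4505223/694793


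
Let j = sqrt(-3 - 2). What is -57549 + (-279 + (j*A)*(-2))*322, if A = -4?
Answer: -147387 + 2576*I*sqrt(5) ≈ -1.4739e+5 + 5760.1*I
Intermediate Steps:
j = I*sqrt(5) (j = sqrt(-5) = I*sqrt(5) ≈ 2.2361*I)
-57549 + (-279 + (j*A)*(-2))*322 = -57549 + (-279 + ((I*sqrt(5))*(-4))*(-2))*322 = -57549 + (-279 - 4*I*sqrt(5)*(-2))*322 = -57549 + (-279 + 8*I*sqrt(5))*322 = -57549 + (-89838 + 2576*I*sqrt(5)) = -147387 + 2576*I*sqrt(5)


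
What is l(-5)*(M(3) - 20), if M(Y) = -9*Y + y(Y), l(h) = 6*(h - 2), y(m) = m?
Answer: 1848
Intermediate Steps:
l(h) = -12 + 6*h (l(h) = 6*(-2 + h) = -12 + 6*h)
M(Y) = -8*Y (M(Y) = -9*Y + Y = -8*Y)
l(-5)*(M(3) - 20) = (-12 + 6*(-5))*(-8*3 - 20) = (-12 - 30)*(-24 - 20) = -42*(-44) = 1848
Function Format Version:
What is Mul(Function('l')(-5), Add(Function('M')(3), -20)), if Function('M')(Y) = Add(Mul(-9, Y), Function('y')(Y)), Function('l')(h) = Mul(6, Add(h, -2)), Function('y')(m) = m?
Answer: 1848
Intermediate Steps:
Function('l')(h) = Add(-12, Mul(6, h)) (Function('l')(h) = Mul(6, Add(-2, h)) = Add(-12, Mul(6, h)))
Function('M')(Y) = Mul(-8, Y) (Function('M')(Y) = Add(Mul(-9, Y), Y) = Mul(-8, Y))
Mul(Function('l')(-5), Add(Function('M')(3), -20)) = Mul(Add(-12, Mul(6, -5)), Add(Mul(-8, 3), -20)) = Mul(Add(-12, -30), Add(-24, -20)) = Mul(-42, -44) = 1848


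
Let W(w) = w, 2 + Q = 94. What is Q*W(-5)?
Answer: -460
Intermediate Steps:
Q = 92 (Q = -2 + 94 = 92)
Q*W(-5) = 92*(-5) = -460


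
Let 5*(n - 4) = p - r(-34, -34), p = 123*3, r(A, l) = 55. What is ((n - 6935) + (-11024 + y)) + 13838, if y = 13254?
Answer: 45999/5 ≈ 9199.8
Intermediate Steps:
p = 369
n = 334/5 (n = 4 + (369 - 1*55)/5 = 4 + (369 - 55)/5 = 4 + (⅕)*314 = 4 + 314/5 = 334/5 ≈ 66.800)
((n - 6935) + (-11024 + y)) + 13838 = ((334/5 - 6935) + (-11024 + 13254)) + 13838 = (-34341/5 + 2230) + 13838 = -23191/5 + 13838 = 45999/5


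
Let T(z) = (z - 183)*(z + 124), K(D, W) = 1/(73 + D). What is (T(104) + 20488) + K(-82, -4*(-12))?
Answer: 22283/9 ≈ 2475.9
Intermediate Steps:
T(z) = (-183 + z)*(124 + z)
(T(104) + 20488) + K(-82, -4*(-12)) = ((-22692 + 104² - 59*104) + 20488) + 1/(73 - 82) = ((-22692 + 10816 - 6136) + 20488) + 1/(-9) = (-18012 + 20488) - ⅑ = 2476 - ⅑ = 22283/9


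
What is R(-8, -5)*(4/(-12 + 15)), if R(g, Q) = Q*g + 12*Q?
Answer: -80/3 ≈ -26.667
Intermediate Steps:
R(g, Q) = 12*Q + Q*g
R(-8, -5)*(4/(-12 + 15)) = (-5*(12 - 8))*(4/(-12 + 15)) = (-5*4)*(4/3) = -20*4/3 = -80/3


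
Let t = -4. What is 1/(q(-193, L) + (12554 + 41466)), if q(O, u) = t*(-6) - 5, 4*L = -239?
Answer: 1/54039 ≈ 1.8505e-5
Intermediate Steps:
L = -239/4 (L = (¼)*(-239) = -239/4 ≈ -59.750)
q(O, u) = 19 (q(O, u) = -4*(-6) - 5 = 24 - 5 = 19)
1/(q(-193, L) + (12554 + 41466)) = 1/(19 + (12554 + 41466)) = 1/(19 + 54020) = 1/54039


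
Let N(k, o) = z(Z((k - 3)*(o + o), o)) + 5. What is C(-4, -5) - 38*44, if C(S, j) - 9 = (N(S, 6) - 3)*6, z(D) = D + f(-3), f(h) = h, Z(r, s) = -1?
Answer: -1675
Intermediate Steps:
z(D) = -3 + D (z(D) = D - 3 = -3 + D)
N(k, o) = 1 (N(k, o) = (-3 - 1) + 5 = -4 + 5 = 1)
C(S, j) = -3 (C(S, j) = 9 + (1 - 3)*6 = 9 - 2*6 = 9 - 12 = -3)
C(-4, -5) - 38*44 = -3 - 38*44 = -3 - 1672 = -1675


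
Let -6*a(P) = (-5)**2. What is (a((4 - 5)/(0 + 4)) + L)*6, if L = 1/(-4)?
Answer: -53/2 ≈ -26.500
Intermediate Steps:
a(P) = -25/6 (a(P) = -1/6*(-5)**2 = -1/6*25 = -25/6)
L = -1/4 ≈ -0.25000
(a((4 - 5)/(0 + 4)) + L)*6 = (-25/6 - 1/4)*6 = -53/12*6 = -53/2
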